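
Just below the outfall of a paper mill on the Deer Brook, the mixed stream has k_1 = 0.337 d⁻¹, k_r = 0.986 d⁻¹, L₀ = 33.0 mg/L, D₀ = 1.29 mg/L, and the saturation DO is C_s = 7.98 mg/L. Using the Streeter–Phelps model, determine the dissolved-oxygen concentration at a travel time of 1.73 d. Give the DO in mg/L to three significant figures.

DO ≈ 1.29 mg/L

k_1 L₀/(k_r−k_1) = 0.337×33.0/(0.986−0.337) = 11.12/0.6490 = 17.14 mg/L.
e^(−k_1 t) = e^(−0.337×1.730) = 0.5582; e^(−k_r t) = e^(−0.986×1.730) = 0.1816.
D = 17.14 × (0.5582 − 0.1816) + 1.29 × 0.1816 = 6.453 + 0.2343 = 6.687 mg/L.
DO = C_s − D = 7.98 − 6.687 = 1.293 mg/L.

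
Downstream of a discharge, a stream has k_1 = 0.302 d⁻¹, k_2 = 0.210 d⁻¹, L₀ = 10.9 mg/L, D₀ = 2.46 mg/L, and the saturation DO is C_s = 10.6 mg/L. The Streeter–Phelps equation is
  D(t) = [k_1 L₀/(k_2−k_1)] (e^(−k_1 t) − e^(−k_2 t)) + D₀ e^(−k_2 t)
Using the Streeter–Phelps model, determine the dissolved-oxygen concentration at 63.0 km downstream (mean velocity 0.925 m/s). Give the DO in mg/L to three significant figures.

DO ≈ 6.39 mg/L

Travel time t = x/v = 63.0 km / (0.925 m/s) = 63000 m / 0.925 m/s = 68110 s = 0.7883 d.
k_1 L₀/(k_2−k_1) = 0.302×10.9/(0.210−0.302) = 3.292/-0.09200 = -35.78 mg/L.
e^(−k_1 t) = e^(−0.302×0.7883) = 0.7882; e^(−k_2 t) = e^(−0.210×0.7883) = 0.8474.
D = -35.78 × (0.7882 − 0.8474) + 2.46 × 0.8474 = 2.121 + 2.085 = 4.206 mg/L.
DO = C_s − D = 10.6 − 4.206 = 6.394 mg/L.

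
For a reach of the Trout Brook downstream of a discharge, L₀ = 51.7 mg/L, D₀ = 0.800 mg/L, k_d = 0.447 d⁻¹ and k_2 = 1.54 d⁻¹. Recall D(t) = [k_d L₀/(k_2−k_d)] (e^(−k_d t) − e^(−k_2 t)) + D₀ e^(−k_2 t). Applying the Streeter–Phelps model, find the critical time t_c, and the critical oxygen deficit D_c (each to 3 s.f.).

t_c ≈ 1.10 d; D_c ≈ 9.19 mg/L

At the critical point dD/dt = 0, so k_d L₀ e^(−k_d t) = k_2 D. Substituting D(t) from the Streeter–Phelps equation and solving for t gives
t_c = ln[(k_2/k_d)(1 − D₀(k_2−k_d)/(k_d L₀))] / (k_2−k_d).
Here k_2−k_d = 1.093 d⁻¹ and 1 − D₀(k_2−k_d)/(k_d L₀) = 1 − 0.800×1.093/(0.447×51.7) = 0.9622, so
t_c = ln(3.445 × 0.9622) / 1.093 = 1.198 / 1.093 = 1.096 d.
D_c = (k_d/k_2) L₀ e^(−k_d t_c) = (0.447/1.54) × 51.7 × e^(−0.447×1.096) = 0.2903 × 51.7 × 0.6126 = 9.192 mg/L.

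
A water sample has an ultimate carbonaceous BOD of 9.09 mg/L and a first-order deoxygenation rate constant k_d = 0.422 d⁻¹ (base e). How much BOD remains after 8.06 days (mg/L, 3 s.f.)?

L_t = L₀ e^(−k_d t) = 9.09 × e^(−0.422×8.06) = 9.09 × 0.03333 = 0.3030 mg/L.

L ≈ 0.303 mg/L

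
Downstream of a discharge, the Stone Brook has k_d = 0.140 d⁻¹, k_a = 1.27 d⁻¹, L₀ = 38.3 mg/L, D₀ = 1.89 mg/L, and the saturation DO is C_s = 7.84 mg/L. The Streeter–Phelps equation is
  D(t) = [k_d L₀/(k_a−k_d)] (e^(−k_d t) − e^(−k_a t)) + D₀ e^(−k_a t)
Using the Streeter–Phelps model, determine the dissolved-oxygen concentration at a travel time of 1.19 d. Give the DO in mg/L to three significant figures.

k_d L₀/(k_a−k_d) = 0.140×38.3/(1.27−0.140) = 5.362/1.130 = 4.745 mg/L.
e^(−k_d t) = e^(−0.140×1.190) = 0.8465; e^(−k_a t) = e^(−1.27×1.190) = 0.2206.
D = 4.745 × (0.8465 − 0.2206) + 1.89 × 0.2206 = 2.970 + 0.4170 = 3.387 mg/L.
DO = C_s − D = 7.84 − 3.387 = 4.453 mg/L.

DO ≈ 4.45 mg/L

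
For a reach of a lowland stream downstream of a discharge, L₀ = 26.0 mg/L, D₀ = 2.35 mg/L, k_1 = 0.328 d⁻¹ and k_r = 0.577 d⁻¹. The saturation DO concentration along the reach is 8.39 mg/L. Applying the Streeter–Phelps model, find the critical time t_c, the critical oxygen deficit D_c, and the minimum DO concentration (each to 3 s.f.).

At the critical point dD/dt = 0, so k_1 L₀ e^(−k_1 t) = k_r D. Substituting D(t) from the Streeter–Phelps equation and solving for t gives
t_c = ln[(k_r/k_1)(1 − D₀(k_r−k_1)/(k_1 L₀))] / (k_r−k_1).
Here k_r−k_1 = 0.2490 d⁻¹ and 1 − D₀(k_r−k_1)/(k_1 L₀) = 1 − 2.35×0.2490/(0.328×26.0) = 0.9314, so
t_c = ln(1.759 × 0.9314) / 0.2490 = 0.4937 / 0.2490 = 1.983 d.
D_c = (k_1/k_r) L₀ e^(−k_1 t_c) = (0.328/0.577) × 26.0 × e^(−0.328×1.983) = 0.5685 × 26.0 × 0.5218 = 7.713 mg/L.
Minimum DO = C_s − D_c = 8.39 − 7.713 = 0.6773 mg/L.

t_c ≈ 1.98 d; D_c ≈ 7.71 mg/L; min DO ≈ 0.677 mg/L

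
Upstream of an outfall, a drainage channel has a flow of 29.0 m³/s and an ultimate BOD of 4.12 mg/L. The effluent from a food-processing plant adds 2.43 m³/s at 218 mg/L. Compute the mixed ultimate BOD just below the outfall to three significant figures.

Flow-weighted mixing: C = (Q_r C_r + Q_w C_w)/(Q_r + Q_w)
= (29.0×4.12 + 2.43×218)/(29.0 + 2.43) = 649.2/31.43 = 20.66 mg/L.

20.7 mg/L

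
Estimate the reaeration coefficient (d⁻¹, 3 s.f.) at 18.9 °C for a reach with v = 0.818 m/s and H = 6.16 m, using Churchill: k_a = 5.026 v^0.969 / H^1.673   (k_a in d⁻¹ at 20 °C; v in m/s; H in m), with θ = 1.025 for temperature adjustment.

k_a ≈ 0.192 d⁻¹

k_a(20) = 5.026 × 0.818^0.969 / 6.16^1.673 = 5.026 × 0.8231 / 20.94 = 0.1976 d⁻¹.
k_a(18.9) = 0.1976 × 1.025^(18.9−20) = 0.1976 × 0.9732 = 0.1923 d⁻¹.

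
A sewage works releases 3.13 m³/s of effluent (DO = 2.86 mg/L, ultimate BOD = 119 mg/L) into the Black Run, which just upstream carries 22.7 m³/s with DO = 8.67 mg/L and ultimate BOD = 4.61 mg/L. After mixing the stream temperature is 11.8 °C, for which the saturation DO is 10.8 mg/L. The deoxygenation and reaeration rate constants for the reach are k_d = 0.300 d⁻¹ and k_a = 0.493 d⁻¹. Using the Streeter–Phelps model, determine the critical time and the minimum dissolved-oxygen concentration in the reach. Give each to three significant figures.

t_c ≈ 2.04 d; minimum DO ≈ 4.70 mg/L

Mixed DO = (22.7×8.67 + 3.13×2.86)/(22.7+3.13) = 205.8/25.83 = 7.966 mg/L.
Mixed L₀ = (22.7×4.61 + 3.13×119)/(25.83) = 477.1/25.83 = 18.47 mg/L.
Initial deficit D₀ = C_s − DO₀ = 10.8 − 7.966 = 2.834 mg/L.
t_c = (1/0.1930) ln[(0.493/0.300)(1 − 2.834×0.1930/(0.300×18.47))] = 5.181 × ln(1.481) = 2.035 d.
D_c = (0.300/0.493) × 18.47 × e^(−0.300×2.035) = 0.6085 × 18.47 × 0.5430 = 6.104 mg/L.
Minimum DO = 10.8 − 6.104 = 4.696 mg/L.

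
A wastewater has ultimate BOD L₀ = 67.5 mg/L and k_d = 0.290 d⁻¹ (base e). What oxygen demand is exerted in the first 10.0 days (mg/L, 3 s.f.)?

y ≈ 63.8 mg/L

y_t = L₀(1 − e^(−k_d t)) = 67.5 × (1 − e^(−0.290×10.0))
= 67.5 × (1 − 0.05502) = 67.5 × 0.9450 = 63.79 mg/L.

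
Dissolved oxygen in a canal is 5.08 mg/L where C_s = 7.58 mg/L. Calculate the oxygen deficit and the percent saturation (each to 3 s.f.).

D = C_s − C = 7.58 − 5.08 = 2.50 mg/L.
% saturation = 5.08/7.58 × 100 = 67.0 %.

D ≈ 2.50 mg/L; 67.0 % saturation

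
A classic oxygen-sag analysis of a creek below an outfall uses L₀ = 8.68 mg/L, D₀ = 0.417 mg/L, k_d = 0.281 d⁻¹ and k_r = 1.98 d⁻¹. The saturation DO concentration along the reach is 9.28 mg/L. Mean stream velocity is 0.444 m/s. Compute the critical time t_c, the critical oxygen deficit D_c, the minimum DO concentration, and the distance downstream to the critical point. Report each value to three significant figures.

With k_r/k_d = 7.046 and 1 − D₀(k_r−k_d)/(k_d L₀) = 0.7095,
t_c = ln(7.046 × 0.7095) / (1.98 − 0.281) = ln(5.000) / 1.699 = 1.609/1.699 = 0.9472 d.
L(t_c) = L₀ e^(−k_d t_c) = 8.68 × 0.7663 = 6.652 mg/L, and at the critical point k_r D_c = k_d L, so D_c = (0.281/1.98) × 6.652 = 0.9440 mg/L.
Minimum DO = C_s − D_c = 9.28 − 0.9440 = 8.336 mg/L.
x_c = v t_c = 0.444 m/s × 0.9472 d × 86400 s/d = 36340 m ≈ 36.3 km.

t_c ≈ 0.947 d; D_c ≈ 0.944 mg/L; min DO ≈ 8.34 mg/L; x_c ≈ 36.3 km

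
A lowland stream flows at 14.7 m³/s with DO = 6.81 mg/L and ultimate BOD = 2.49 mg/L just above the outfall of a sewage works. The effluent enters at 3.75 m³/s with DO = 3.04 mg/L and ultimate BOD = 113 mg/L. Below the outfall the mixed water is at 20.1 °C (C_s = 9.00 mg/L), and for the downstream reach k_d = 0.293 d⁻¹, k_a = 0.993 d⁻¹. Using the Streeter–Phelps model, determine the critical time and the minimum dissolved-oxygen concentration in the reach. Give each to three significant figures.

t_c ≈ 1.27 d; minimum DO ≈ 3.92 mg/L

Mixed DO = (14.7×6.81 + 3.75×3.04)/(14.7+3.75) = 111.5/18.45 = 6.044 mg/L.
Mixed L₀ = (14.7×2.49 + 3.75×113)/(18.45) = 460.4/18.45 = 24.95 mg/L.
Initial deficit D₀ = C_s − DO₀ = 9.00 − 6.044 = 2.956 mg/L.
t_c = (1/0.7000) ln[(0.993/0.293)(1 − 2.956×0.7000/(0.293×24.95))] = 1.429 × ln(2.430) = 1.268 d.
D_c = (0.293/0.993) × 24.95 × e^(−0.293×1.268) = 0.2951 × 24.95 × 0.6896 = 5.077 mg/L.
Minimum DO = 9.00 − 5.077 = 3.923 mg/L.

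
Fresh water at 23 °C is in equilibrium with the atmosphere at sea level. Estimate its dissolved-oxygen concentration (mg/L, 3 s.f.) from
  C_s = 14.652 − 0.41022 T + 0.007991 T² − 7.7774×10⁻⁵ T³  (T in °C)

C_s ≈ 8.50 mg/L

C_s = 14.652 − 0.41022×23 + 0.007991×23² − 7.7774×10⁻⁵×23³ = 8.498 mg/L.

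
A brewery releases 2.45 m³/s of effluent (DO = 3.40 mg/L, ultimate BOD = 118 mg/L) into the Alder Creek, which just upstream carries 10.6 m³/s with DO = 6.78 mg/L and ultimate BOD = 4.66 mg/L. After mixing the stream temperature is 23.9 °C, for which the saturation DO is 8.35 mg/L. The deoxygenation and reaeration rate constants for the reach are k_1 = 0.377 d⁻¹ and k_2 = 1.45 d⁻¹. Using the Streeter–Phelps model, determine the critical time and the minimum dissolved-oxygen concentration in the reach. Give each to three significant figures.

Mixed DO = (10.6×6.78 + 2.45×3.40)/(10.6+2.45) = 80.20/13.05 = 6.145 mg/L.
Mixed L₀ = (10.6×4.66 + 2.45×118)/(13.05) = 338.5/13.05 = 25.94 mg/L.
Initial deficit D₀ = C_s − DO₀ = 8.35 − 6.145 = 2.205 mg/L.
t_c = (1/1.073) ln[(1.45/0.377)(1 − 2.205×1.073/(0.377×25.94))] = 0.9320 × ln(2.916) = 0.9973 d.
D_c = (0.377/1.45) × 25.94 × e^(−0.377×0.9973) = 0.2600 × 25.94 × 0.6866 = 4.630 mg/L.
Minimum DO = 8.35 − 4.630 = 3.720 mg/L.

t_c ≈ 0.997 d; minimum DO ≈ 3.72 mg/L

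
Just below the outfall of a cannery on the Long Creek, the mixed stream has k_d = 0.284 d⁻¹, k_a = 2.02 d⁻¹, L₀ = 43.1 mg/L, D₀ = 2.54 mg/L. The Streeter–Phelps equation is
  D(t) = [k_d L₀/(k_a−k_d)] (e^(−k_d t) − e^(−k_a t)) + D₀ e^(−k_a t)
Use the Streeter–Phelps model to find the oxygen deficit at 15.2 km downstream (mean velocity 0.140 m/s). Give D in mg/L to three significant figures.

D ≈ 4.58 mg/L

Travel time t = x/v = 15.2 km / (0.140 m/s) = 15200 m / 0.140 m/s = 108600 s = 1.257 d.
k_d L₀/(k_a−k_d) = 0.284×43.1/(2.02−0.284) = 12.24/1.736 = 7.051 mg/L.
e^(−k_d t) = e^(−0.284×1.257) = 0.6999; e^(−k_a t) = e^(−2.02×1.257) = 0.07900.
D = 7.051 × (0.6999 − 0.07900) + 2.54 × 0.07900 = 4.378 + 0.2006 = 4.578 mg/L.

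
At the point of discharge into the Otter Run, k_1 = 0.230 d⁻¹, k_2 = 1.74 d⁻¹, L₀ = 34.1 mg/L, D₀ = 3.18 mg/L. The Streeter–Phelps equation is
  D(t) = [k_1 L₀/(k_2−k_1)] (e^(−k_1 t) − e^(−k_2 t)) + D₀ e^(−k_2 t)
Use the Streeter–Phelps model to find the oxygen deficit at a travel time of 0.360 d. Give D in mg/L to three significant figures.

D ≈ 3.70 mg/L

k_1 L₀/(k_2−k_1) = 0.230×34.1/(1.74−0.230) = 7.843/1.510 = 5.194 mg/L.
e^(−k_1 t) = e^(−0.230×0.3600) = 0.9205; e^(−k_2 t) = e^(−1.74×0.3600) = 0.5345.
D = 5.194 × (0.9205 − 0.5345) + 3.18 × 0.5345 = 2.005 + 1.700 = 3.705 mg/L.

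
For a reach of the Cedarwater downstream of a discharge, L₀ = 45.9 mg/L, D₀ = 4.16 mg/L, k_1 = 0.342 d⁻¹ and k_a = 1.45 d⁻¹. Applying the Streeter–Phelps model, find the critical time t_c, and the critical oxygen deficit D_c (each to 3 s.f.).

t_c ≈ 0.990 d; D_c ≈ 7.72 mg/L

At the critical point dD/dt = 0, so k_1 L₀ e^(−k_1 t) = k_a D. Substituting D(t) from the Streeter–Phelps equation and solving for t gives
t_c = ln[(k_a/k_1)(1 − D₀(k_a−k_1)/(k_1 L₀))] / (k_a−k_1).
Here k_a−k_1 = 1.108 d⁻¹ and 1 − D₀(k_a−k_1)/(k_1 L₀) = 1 − 4.16×1.108/(0.342×45.9) = 0.7064, so
t_c = ln(4.240 × 0.7064) / 1.108 = 1.097 / 1.108 = 0.9900 d.
L(t_c) = L₀ e^(−k_1 t_c) = 45.9 × 0.7128 = 32.72 mg/L, and at the critical point k_a D_c = k_1 L, so D_c = (0.342/1.45) × 32.72 = 7.717 mg/L.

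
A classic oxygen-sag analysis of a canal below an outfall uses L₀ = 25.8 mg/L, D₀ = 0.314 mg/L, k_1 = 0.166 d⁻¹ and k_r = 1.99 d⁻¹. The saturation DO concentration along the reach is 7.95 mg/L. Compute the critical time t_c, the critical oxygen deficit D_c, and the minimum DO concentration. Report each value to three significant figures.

At the critical point dD/dt = 0, so k_1 L₀ e^(−k_1 t) = k_r D. Substituting D(t) from the Streeter–Phelps equation and solving for t gives
t_c = ln[(k_r/k_1)(1 − D₀(k_r−k_1)/(k_1 L₀))] / (k_r−k_1).
Here k_r−k_1 = 1.824 d⁻¹ and 1 − D₀(k_r−k_1)/(k_1 L₀) = 1 − 0.314×1.824/(0.166×25.8) = 0.8663, so
t_c = ln(11.99 × 0.8663) / 1.824 = 2.340 / 1.824 = 1.283 d.
D_c = (k_1/k_r) L₀ e^(−k_1 t_c) = (0.166/1.99) × 25.8 × e^(−0.166×1.283) = 0.08342 × 25.8 × 0.8082 = 1.739 mg/L.
Minimum DO = C_s − D_c = 7.95 − 1.739 = 6.211 mg/L.

t_c ≈ 1.28 d; D_c ≈ 1.74 mg/L; min DO ≈ 6.21 mg/L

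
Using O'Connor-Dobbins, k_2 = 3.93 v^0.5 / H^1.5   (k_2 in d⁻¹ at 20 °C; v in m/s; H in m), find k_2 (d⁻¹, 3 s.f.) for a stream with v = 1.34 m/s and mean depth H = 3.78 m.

k_2 = 3.93 × 1.34^0.5 / 3.78^1.5 = 3.93 × 1.158 / 7.349 = 0.6190 d⁻¹.

k_2 ≈ 0.619 d⁻¹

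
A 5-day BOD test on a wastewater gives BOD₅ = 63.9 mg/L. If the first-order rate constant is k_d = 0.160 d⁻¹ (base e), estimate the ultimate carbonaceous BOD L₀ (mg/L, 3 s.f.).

L₀ ≈ 116 mg/L

BOD₅ = L₀(1 − e^(−5k_d)) ⇒ L₀ = BOD₅ / (1 − e^(−5×0.160))
= 63.9 / (1 − 0.4493) = 63.9 / 0.5507 = 116.0 mg/L.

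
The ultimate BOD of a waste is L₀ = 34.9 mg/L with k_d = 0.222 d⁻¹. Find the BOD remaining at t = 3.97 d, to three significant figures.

L_t = L₀ e^(−k_d t) = 34.9 × e^(−0.222×3.97) = 34.9 × 0.4142 = 14.46 mg/L.

L ≈ 14.5 mg/L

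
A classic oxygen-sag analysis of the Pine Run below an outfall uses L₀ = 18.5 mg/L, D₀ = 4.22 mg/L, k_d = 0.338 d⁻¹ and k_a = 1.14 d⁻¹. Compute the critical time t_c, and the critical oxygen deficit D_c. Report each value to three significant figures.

t_c ≈ 0.544 d; D_c ≈ 4.56 mg/L

t_c = [1/(k_a−k_d)] ln[(k_a/k_d)(1 − D₀(k_a−k_d)/(k_d L₀))]
= [1/(1.14−0.338)] ln[(1.14/0.338)(1 − 4.22×0.8020/(0.338×18.5))]
= (1/0.8020) ln[3.373 × 0.4587] = 1.247 × ln(1.547) = 1.247 × 0.4365 = 0.5442 d.
D_c = (k_d/k_a) L₀ e^(−k_d t_c) = (0.338/1.14) × 18.5 × e^(−0.338×0.5442) = 0.2965 × 18.5 × 0.8320 = 4.563 mg/L.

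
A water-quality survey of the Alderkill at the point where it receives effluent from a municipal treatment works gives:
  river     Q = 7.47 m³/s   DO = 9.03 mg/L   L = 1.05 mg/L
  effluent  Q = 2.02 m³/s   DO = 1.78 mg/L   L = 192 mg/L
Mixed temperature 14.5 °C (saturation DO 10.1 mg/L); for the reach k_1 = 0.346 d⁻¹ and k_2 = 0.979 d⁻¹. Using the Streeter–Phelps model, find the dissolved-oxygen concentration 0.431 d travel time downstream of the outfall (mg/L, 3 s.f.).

DO ≈ 3.70 mg/L

Mixed DO = (7.47×9.03 + 2.02×1.78)/(7.47+2.02) = 71.05/9.490 = 7.487 mg/L.
Mixed L₀ = (7.47×1.05 + 2.02×192)/(9.490) = 395.7/9.490 = 41.69 mg/L.
Initial deficit D₀ = C_s − DO₀ = 10.1 − 7.487 = 2.613 mg/L.
D(0.431) = [0.346×41.69/(0.979−0.346)](e^(−0.346×0.431) − e^(−0.979×0.431)) + 2.613 e^(−0.979×0.431)
= 22.79 × (0.8615 − 0.6558) + 2.613 × 0.6558 = 6.402 mg/L.
DO = 10.1 − 6.402 = 3.698 mg/L.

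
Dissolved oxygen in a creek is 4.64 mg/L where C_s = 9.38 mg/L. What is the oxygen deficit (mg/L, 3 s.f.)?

D = C_s − C = 9.38 − 4.64 = 4.74 mg/L.

D ≈ 4.74 mg/L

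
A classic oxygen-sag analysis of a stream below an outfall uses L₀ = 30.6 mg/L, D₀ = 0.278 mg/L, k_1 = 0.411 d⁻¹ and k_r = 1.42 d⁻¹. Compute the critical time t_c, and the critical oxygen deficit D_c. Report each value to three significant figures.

With k_r/k_1 = 3.455 and 1 − D₀(k_r−k_1)/(k_1 L₀) = 0.9777,
t_c = ln(3.455 × 0.9777) / (1.42 − 0.411) = ln(3.378) / 1.009 = 1.217/1.009 = 1.206 d.
L(t_c) = L₀ e^(−k_1 t_c) = 30.6 × 0.6091 = 18.64 mg/L, and at the critical point k_r D_c = k_1 L, so D_c = (0.411/1.42) × 18.64 = 5.394 mg/L.

t_c ≈ 1.21 d; D_c ≈ 5.39 mg/L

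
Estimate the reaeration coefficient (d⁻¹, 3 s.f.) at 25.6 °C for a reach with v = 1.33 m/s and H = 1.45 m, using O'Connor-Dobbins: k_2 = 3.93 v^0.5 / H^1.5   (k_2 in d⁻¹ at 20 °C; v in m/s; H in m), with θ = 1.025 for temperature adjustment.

k_2(20) = 3.93 × 1.33^0.5 / 1.45^1.5 = 3.93 × 1.153 / 1.746 = 2.596 d⁻¹.
k_2(25.6) = 2.596 × 1.025^(25.6−20) = 2.596 × 1.148 = 2.981 d⁻¹.

k_2 ≈ 2.98 d⁻¹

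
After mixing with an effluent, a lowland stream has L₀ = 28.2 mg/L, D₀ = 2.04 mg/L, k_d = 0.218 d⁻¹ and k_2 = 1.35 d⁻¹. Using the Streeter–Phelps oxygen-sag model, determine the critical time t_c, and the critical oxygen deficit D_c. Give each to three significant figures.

With k_2/k_d = 6.193 and 1 − D₀(k_2−k_d)/(k_d L₀) = 0.6244,
t_c = ln(6.193 × 0.6244) / (1.35 − 0.218) = ln(3.866) / 1.132 = 1.352/1.132 = 1.195 d.
L(t_c) = L₀ e^(−k_d t_c) = 28.2 × 0.7707 = 21.73 mg/L, and at the critical point k_2 D_c = k_d L, so D_c = (0.218/1.35) × 21.73 = 3.510 mg/L.

t_c ≈ 1.19 d; D_c ≈ 3.51 mg/L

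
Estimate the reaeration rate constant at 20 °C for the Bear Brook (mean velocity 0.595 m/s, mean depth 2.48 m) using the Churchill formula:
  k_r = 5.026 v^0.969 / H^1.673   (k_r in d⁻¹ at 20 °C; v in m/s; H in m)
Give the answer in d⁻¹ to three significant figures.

k_r ≈ 0.665 d⁻¹

k_r = 5.026 × 0.595^0.969 / 2.48^1.673 = 5.026 × 0.6047 / 4.570 = 0.6650 d⁻¹.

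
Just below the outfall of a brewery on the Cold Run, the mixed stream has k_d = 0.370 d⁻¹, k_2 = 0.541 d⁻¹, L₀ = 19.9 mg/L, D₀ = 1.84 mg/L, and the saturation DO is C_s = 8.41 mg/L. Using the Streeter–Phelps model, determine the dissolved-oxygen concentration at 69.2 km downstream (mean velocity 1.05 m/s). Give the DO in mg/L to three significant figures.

Travel time t = x/v = 69.2 km / (1.05 m/s) = 69200 m / 1.05 m/s = 65900 s = 0.7628 d.
k_d L₀/(k_2−k_d) = 0.370×19.9/(0.541−0.370) = 7.363/0.1710 = 43.06 mg/L.
e^(−k_d t) = e^(−0.370×0.7628) = 0.7541; e^(−k_2 t) = e^(−0.541×0.7628) = 0.6619.
D = 43.06 × (0.7541 − 0.6619) + 1.84 × 0.6619 = 3.971 + 1.218 = 5.189 mg/L.
DO = C_s − D = 8.41 − 5.189 = 3.221 mg/L.

DO ≈ 3.22 mg/L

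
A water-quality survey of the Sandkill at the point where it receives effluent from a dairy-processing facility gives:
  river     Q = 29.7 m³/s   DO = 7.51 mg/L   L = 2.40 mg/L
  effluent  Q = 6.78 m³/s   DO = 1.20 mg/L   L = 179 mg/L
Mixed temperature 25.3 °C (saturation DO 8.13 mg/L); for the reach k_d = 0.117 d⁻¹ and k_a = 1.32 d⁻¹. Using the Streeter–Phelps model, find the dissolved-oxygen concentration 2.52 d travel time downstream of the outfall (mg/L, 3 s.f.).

Mixed DO = (29.7×7.51 + 6.78×1.20)/(29.7+6.78) = 231.2/36.48 = 6.337 mg/L.
Mixed L₀ = (29.7×2.40 + 6.78×179)/(36.48) = 1285/36.48 = 35.22 mg/L.
Initial deficit D₀ = C_s − DO₀ = 8.13 − 6.337 = 1.793 mg/L.
D(2.52) = [0.117×35.22/(1.32−0.117)](e^(−0.117×2.52) − e^(−1.32×2.52)) + 1.793 e^(−1.32×2.52)
= 3.426 × (0.7447 − 0.03592) + 1.793 × 0.03592 = 2.492 mg/L.
DO = 8.13 − 2.492 = 5.638 mg/L.

DO ≈ 5.64 mg/L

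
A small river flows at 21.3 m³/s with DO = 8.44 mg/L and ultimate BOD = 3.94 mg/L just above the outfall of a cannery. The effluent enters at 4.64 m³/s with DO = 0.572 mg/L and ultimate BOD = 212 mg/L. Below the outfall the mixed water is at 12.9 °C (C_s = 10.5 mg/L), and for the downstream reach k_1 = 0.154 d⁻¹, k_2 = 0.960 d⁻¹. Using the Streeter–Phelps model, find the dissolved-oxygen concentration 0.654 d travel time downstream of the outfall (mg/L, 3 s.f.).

DO ≈ 5.74 mg/L

Mixed DO = (21.3×8.44 + 4.64×0.572)/(21.3+4.64) = 182.4/25.94 = 7.033 mg/L.
Mixed L₀ = (21.3×3.94 + 4.64×212)/(25.94) = 1068/25.94 = 41.16 mg/L.
Initial deficit D₀ = C_s − DO₀ = 10.5 − 7.033 = 3.467 mg/L.
D(0.654) = [0.154×41.16/(0.960−0.154)](e^(−0.154×0.654) − e^(−0.960×0.654)) + 3.467 e^(−0.960×0.654)
= 7.864 × (0.9042 − 0.5337) + 3.467 × 0.5337 = 4.764 mg/L.
DO = 10.5 − 4.764 = 5.736 mg/L.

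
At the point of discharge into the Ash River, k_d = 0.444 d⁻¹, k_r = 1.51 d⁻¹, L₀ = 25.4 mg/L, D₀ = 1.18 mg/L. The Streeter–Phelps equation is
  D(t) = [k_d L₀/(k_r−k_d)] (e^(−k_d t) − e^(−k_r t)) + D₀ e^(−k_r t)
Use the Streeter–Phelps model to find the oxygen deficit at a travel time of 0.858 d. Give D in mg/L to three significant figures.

D ≈ 4.65 mg/L

k_d L₀/(k_r−k_d) = 0.444×25.4/(1.51−0.444) = 11.28/1.066 = 10.58 mg/L.
e^(−k_d t) = e^(−0.444×0.8580) = 0.6832; e^(−k_r t) = e^(−1.51×0.8580) = 0.2737.
D = 10.58 × (0.6832 − 0.2737) + 1.18 × 0.2737 = 4.332 + 0.3230 = 4.655 mg/L.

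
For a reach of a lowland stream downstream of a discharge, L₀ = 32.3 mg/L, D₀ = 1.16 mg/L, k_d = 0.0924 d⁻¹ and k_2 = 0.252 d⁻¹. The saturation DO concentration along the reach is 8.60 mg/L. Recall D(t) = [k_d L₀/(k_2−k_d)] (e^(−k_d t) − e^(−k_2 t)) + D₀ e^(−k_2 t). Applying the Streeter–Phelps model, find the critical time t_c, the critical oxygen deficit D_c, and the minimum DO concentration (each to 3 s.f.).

t_c = [1/(k_2−k_d)] ln[(k_2/k_d)(1 − D₀(k_2−k_d)/(k_d L₀))]
= [1/(0.252−0.0924)] ln[(0.252/0.0924)(1 − 1.16×0.1596/(0.0924×32.3))]
= (1/0.1596) ln[2.727 × 0.9380] = 6.266 × ln(2.558) = 6.266 × 0.9393 = 5.885 d.
L(t_c) = L₀ e^(−k_d t_c) = 32.3 × 0.5805 = 18.75 mg/L, and at the critical point k_2 D_c = k_d L, so D_c = (0.0924/0.252) × 18.75 = 6.876 mg/L.
Minimum DO = C_s − D_c = 8.60 − 6.876 = 1.724 mg/L.

t_c ≈ 5.89 d; D_c ≈ 6.88 mg/L; min DO ≈ 1.72 mg/L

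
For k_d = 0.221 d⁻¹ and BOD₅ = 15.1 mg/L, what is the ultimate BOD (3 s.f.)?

BOD₅ = L₀(1 − e^(−5k_d)) ⇒ L₀ = BOD₅ / (1 − e^(−5×0.221))
= 15.1 / (1 − 0.3312) = 15.1 / 0.6688 = 22.58 mg/L.

L₀ ≈ 22.6 mg/L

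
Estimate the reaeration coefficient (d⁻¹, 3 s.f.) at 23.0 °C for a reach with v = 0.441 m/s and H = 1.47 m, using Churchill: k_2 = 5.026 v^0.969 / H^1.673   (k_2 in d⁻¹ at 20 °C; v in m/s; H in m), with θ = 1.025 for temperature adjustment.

k_2(20) = 5.026 × 0.441^0.969 / 1.47^1.673 = 5.026 × 0.4523 / 1.905 = 1.193 d⁻¹.
k_2(23.0) = 1.193 × 1.025^(23.0−20) = 1.193 × 1.077 = 1.285 d⁻¹.

k_2 ≈ 1.29 d⁻¹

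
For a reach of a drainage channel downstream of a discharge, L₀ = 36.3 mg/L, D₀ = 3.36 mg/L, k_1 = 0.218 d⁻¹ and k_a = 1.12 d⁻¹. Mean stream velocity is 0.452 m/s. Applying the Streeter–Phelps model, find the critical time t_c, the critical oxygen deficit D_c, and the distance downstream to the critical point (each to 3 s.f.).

t_c ≈ 1.28 d; D_c ≈ 5.35 mg/L; x_c ≈ 50.0 km

At the critical point dD/dt = 0, so k_1 L₀ e^(−k_1 t) = k_a D. Substituting D(t) from the Streeter–Phelps equation and solving for t gives
t_c = ln[(k_a/k_1)(1 − D₀(k_a−k_1)/(k_1 L₀))] / (k_a−k_1).
Here k_a−k_1 = 0.9020 d⁻¹ and 1 − D₀(k_a−k_1)/(k_1 L₀) = 1 − 3.36×0.9020/(0.218×36.3) = 0.6170, so
t_c = ln(5.138 × 0.6170) / 0.9020 = 1.154 / 0.9020 = 1.279 d.
D_c = (k_1/k_a) L₀ e^(−k_1 t_c) = (0.218/1.12) × 36.3 × e^(−0.218×1.279) = 0.1946 × 36.3 × 0.7567 = 5.346 mg/L.
x_c = v t_c = 0.452 m/s × 1.279 d × 86400 s/d = 49950 m ≈ 50.0 km.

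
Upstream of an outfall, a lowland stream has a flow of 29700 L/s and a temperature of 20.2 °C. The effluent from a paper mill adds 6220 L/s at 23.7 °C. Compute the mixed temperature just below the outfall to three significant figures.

20.8 °C

Flow-weighted mixing: C = (Q_r C_r + Q_w C_w)/(Q_r + Q_w)
= (29700×20.2 + 6220×23.7)/(29700 + 6220) = 747400/35920 = 20.81 °C.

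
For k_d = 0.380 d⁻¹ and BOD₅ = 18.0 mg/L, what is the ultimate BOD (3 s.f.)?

BOD₅ = L₀(1 − e^(−5k_d)) ⇒ L₀ = BOD₅ / (1 − e^(−5×0.380))
= 18.0 / (1 − 0.1496) = 18.0 / 0.8504 = 21.17 mg/L.

L₀ ≈ 21.2 mg/L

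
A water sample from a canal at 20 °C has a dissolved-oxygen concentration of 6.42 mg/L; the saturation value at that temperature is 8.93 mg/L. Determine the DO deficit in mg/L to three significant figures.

D ≈ 2.51 mg/L

D = C_s − C = 8.93 − 6.42 = 2.51 mg/L.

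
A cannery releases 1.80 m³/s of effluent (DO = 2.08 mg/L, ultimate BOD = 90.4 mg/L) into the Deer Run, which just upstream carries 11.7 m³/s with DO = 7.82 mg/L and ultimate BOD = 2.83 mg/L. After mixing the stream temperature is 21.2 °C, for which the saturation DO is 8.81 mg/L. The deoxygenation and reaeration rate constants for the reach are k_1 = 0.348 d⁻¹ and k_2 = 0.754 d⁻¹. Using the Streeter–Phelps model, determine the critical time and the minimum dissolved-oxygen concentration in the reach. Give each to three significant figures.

t_c ≈ 1.53 d; minimum DO ≈ 4.88 mg/L

Mixed DO = (11.7×7.82 + 1.80×2.08)/(11.7+1.80) = 95.24/13.50 = 7.055 mg/L.
Mixed L₀ = (11.7×2.83 + 1.80×90.4)/(13.50) = 195.8/13.50 = 14.51 mg/L.
Initial deficit D₀ = C_s − DO₀ = 8.81 − 7.055 = 1.755 mg/L.
t_c = (1/0.4060) ln[(0.754/0.348)(1 − 1.755×0.4060/(0.348×14.51))] = 2.463 × ln(1.861) = 1.530 d.
D_c = (0.348/0.754) × 14.51 × e^(−0.348×1.530) = 0.4615 × 14.51 × 0.5873 = 3.932 mg/L.
Minimum DO = 8.81 − 3.932 = 4.878 mg/L.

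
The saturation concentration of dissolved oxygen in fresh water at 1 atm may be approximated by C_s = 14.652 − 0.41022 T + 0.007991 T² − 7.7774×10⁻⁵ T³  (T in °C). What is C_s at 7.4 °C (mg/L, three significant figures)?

C_s ≈ 12.0 mg/L

C_s = 14.652 − 0.41022×7.4 + 0.007991×7.4² − 7.7774×10⁻⁵×7.4³ = 12.02 mg/L.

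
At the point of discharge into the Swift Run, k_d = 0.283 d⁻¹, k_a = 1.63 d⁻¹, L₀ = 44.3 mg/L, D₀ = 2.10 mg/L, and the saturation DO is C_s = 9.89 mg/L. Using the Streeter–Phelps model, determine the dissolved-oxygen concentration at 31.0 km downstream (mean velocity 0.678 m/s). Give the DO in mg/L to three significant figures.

DO ≈ 4.92 mg/L

Travel time t = x/v = 31.0 km / (0.678 m/s) = 31000 m / 0.678 m/s = 45720 s = 0.5292 d.
k_d L₀/(k_a−k_d) = 0.283×44.3/(1.63−0.283) = 12.54/1.347 = 9.307 mg/L.
e^(−k_d t) = e^(−0.283×0.5292) = 0.8609; e^(−k_a t) = e^(−1.63×0.5292) = 0.4221.
D = 9.307 × (0.8609 − 0.4221) + 2.10 × 0.4221 = 4.084 + 0.8863 = 4.971 mg/L.
DO = C_s − D = 9.89 − 4.971 = 4.919 mg/L.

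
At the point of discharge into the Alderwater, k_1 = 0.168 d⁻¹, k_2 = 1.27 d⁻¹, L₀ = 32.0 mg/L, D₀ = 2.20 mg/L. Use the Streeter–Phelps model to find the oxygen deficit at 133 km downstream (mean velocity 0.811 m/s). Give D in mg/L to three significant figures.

D ≈ 3.31 mg/L

Travel time t = x/v = 133 km / (0.811 m/s) = 133000 m / 0.811 m/s = 164000 s = 1.898 d.
k_1 L₀/(k_2−k_1) = 0.168×32.0/(1.27−0.168) = 5.376/1.102 = 4.878 mg/L.
e^(−k_1 t) = e^(−0.168×1.898) = 0.7270; e^(−k_2 t) = e^(−1.27×1.898) = 0.08976.
D = 4.878 × (0.7270 − 0.08976) + 2.20 × 0.08976 = 3.109 + 0.1975 = 3.306 mg/L.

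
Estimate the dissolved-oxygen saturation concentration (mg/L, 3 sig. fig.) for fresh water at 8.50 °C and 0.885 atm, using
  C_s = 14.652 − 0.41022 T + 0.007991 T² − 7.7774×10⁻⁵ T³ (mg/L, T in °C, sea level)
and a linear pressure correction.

C_s ≈ 10.3 mg/L

At sea level: C_s = 14.652 − 0.41022×8.50 + 0.007991×8.50² − 7.7774×10⁻⁵×8.50³ = 11.69 mg/L.
Pressure correction: C_s' = 11.69 × 0.885 = 10.35 mg/L.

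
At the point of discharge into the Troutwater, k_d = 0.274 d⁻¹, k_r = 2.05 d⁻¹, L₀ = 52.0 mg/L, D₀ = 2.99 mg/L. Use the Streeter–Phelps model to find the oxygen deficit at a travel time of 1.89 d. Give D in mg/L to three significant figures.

D ≈ 4.68 mg/L

k_d L₀/(k_r−k_d) = 0.274×52.0/(2.05−0.274) = 14.25/1.776 = 8.023 mg/L.
e^(−k_d t) = e^(−0.274×1.890) = 0.5958; e^(−k_r t) = e^(−2.05×1.890) = 0.02076.
D = 8.023 × (0.5958 − 0.02076) + 2.99 × 0.02076 = 4.613 + 0.06209 = 4.675 mg/L.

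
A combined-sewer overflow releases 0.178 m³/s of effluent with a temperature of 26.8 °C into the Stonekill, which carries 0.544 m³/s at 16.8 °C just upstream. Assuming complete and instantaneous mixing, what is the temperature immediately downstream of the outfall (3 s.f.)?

Flow-weighted mixing: C = (Q_r C_r + Q_w C_w)/(Q_r + Q_w)
= (0.544×16.8 + 0.178×26.8)/(0.544 + 0.178) = 13.91/0.7220 = 19.27 °C.

19.3 °C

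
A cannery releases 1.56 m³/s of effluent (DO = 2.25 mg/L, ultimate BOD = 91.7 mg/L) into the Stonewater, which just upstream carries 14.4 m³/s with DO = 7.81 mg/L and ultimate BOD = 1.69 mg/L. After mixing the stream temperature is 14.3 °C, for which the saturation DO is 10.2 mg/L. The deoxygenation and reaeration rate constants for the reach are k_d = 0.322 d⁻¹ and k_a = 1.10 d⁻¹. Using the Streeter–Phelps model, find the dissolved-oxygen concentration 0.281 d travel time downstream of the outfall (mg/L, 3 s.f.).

DO ≈ 7.27 mg/L

Mixed DO = (14.4×7.81 + 1.56×2.25)/(14.4+1.56) = 116.0/15.96 = 7.267 mg/L.
Mixed L₀ = (14.4×1.69 + 1.56×91.7)/(15.96) = 167.4/15.96 = 10.49 mg/L.
Initial deficit D₀ = C_s − DO₀ = 10.2 − 7.267 = 2.933 mg/L.
D(0.281) = [0.322×10.49/(1.10−0.322)](e^(−0.322×0.281) − e^(−1.10×0.281)) + 2.933 e^(−1.10×0.281)
= 4.341 × (0.9135 − 0.7341) + 2.933 × 0.7341 = 2.932 mg/L.
DO = 10.2 − 2.932 = 7.268 mg/L.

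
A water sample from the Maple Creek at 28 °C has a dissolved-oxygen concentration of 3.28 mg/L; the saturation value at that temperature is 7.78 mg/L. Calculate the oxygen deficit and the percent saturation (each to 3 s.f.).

D = C_s − C = 7.78 − 3.28 = 4.50 mg/L.
% saturation = 3.28/7.78 × 100 = 42.2 %.

D ≈ 4.50 mg/L; 42.2 % saturation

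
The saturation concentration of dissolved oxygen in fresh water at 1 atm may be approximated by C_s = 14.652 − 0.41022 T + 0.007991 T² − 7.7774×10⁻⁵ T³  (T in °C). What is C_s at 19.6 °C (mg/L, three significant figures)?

C_s ≈ 9.10 mg/L

C_s = 14.652 − 0.41022×19.6 + 0.007991×19.6² − 7.7774×10⁻⁵×19.6³ = 9.096 mg/L.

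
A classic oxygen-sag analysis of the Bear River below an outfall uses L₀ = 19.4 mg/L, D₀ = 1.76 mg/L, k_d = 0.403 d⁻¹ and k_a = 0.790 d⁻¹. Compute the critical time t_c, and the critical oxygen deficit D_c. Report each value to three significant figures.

t_c ≈ 1.50 d; D_c ≈ 5.40 mg/L

At the critical point dD/dt = 0, so k_d L₀ e^(−k_d t) = k_a D. Substituting D(t) from the Streeter–Phelps equation and solving for t gives
t_c = ln[(k_a/k_d)(1 − D₀(k_a−k_d)/(k_d L₀))] / (k_a−k_d).
Here k_a−k_d = 0.3870 d⁻¹ and 1 − D₀(k_a−k_d)/(k_d L₀) = 1 − 1.76×0.3870/(0.403×19.4) = 0.9129, so
t_c = ln(1.960 × 0.9129) / 0.3870 = 0.5819 / 0.3870 = 1.504 d.
L(t_c) = L₀ e^(−k_d t_c) = 19.4 × 0.5455 = 10.58 mg/L, and at the critical point k_a D_c = k_d L, so D_c = (0.403/0.790) × 10.58 = 5.399 mg/L.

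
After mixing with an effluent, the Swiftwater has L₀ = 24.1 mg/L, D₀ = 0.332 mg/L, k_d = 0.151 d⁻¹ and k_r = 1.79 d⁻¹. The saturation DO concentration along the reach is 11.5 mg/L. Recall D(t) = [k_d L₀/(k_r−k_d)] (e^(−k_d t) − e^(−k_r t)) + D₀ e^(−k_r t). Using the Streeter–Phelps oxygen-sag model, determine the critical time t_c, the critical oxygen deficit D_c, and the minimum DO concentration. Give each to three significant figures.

t_c = [1/(k_r−k_d)] ln[(k_r/k_d)(1 − D₀(k_r−k_d)/(k_d L₀))]
= [1/(1.79−0.151)] ln[(1.79/0.151)(1 − 0.332×1.639/(0.151×24.1))]
= (1/1.639) ln[11.85 × 0.8505] = 0.6101 × ln(10.08) = 0.6101 × 2.311 = 1.410 d.
D_c = (k_d/k_r) L₀ e^(−k_d t_c) = (0.151/1.79) × 24.1 × e^(−0.151×1.410) = 0.08436 × 24.1 × 0.8082 = 1.643 mg/L.
Minimum DO = C_s − D_c = 11.5 − 1.643 = 9.857 mg/L.

t_c ≈ 1.41 d; D_c ≈ 1.64 mg/L; min DO ≈ 9.86 mg/L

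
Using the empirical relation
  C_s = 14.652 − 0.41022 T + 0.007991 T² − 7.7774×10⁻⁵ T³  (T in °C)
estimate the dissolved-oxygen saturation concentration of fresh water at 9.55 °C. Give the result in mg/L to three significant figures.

C_s = 14.652 − 0.41022×9.55 + 0.007991×9.55² − 7.7774×10⁻⁵×9.55³ = 11.40 mg/L.

C_s ≈ 11.4 mg/L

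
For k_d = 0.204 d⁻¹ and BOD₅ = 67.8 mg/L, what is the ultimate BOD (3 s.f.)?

BOD₅ = L₀(1 − e^(−5k_d)) ⇒ L₀ = BOD₅ / (1 − e^(−5×0.204))
= 67.8 / (1 − 0.3606) = 67.8 / 0.6394 = 106.0 mg/L.

L₀ ≈ 106 mg/L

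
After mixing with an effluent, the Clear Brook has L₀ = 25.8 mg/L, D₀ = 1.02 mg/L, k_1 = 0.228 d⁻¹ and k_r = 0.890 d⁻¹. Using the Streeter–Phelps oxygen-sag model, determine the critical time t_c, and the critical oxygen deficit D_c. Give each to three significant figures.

t_c ≈ 1.87 d; D_c ≈ 4.31 mg/L

At the critical point dD/dt = 0, so k_1 L₀ e^(−k_1 t) = k_r D. Substituting D(t) from the Streeter–Phelps equation and solving for t gives
t_c = ln[(k_r/k_1)(1 − D₀(k_r−k_1)/(k_1 L₀))] / (k_r−k_1).
Here k_r−k_1 = 0.6620 d⁻¹ and 1 − D₀(k_r−k_1)/(k_1 L₀) = 1 − 1.02×0.6620/(0.228×25.8) = 0.8852, so
t_c = ln(3.904 × 0.8852) / 0.6620 = 1.240 / 0.6620 = 1.873 d.
D_c = (k_1/k_r) L₀ e^(−k_1 t_c) = (0.228/0.890) × 25.8 × e^(−0.228×1.873) = 0.2562 × 25.8 × 0.6524 = 4.312 mg/L.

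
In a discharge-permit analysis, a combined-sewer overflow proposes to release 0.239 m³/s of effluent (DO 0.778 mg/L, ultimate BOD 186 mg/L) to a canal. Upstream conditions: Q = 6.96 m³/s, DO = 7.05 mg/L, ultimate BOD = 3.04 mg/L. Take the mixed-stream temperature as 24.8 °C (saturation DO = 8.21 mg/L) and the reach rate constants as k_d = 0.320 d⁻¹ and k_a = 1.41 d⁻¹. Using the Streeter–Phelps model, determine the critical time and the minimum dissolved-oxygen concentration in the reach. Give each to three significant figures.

Mixed DO = (6.96×7.05 + 0.239×0.778)/(6.96+0.239) = 49.25/7.199 = 6.842 mg/L.
Mixed L₀ = (6.96×3.04 + 0.239×186)/(7.199) = 65.61/7.199 = 9.114 mg/L.
Initial deficit D₀ = C_s − DO₀ = 8.21 − 6.842 = 1.368 mg/L.
t_c = (1/1.090) ln[(1.41/0.320)(1 − 1.368×1.090/(0.320×9.114))] = 0.9174 × ln(2.153) = 0.7036 d.
D_c = (0.320/1.41) × 9.114 × e^(−0.320×0.7036) = 0.2270 × 9.114 × 0.7984 = 1.651 mg/L.
Minimum DO = 8.21 − 1.651 = 6.559 mg/L.

t_c ≈ 0.704 d; minimum DO ≈ 6.56 mg/L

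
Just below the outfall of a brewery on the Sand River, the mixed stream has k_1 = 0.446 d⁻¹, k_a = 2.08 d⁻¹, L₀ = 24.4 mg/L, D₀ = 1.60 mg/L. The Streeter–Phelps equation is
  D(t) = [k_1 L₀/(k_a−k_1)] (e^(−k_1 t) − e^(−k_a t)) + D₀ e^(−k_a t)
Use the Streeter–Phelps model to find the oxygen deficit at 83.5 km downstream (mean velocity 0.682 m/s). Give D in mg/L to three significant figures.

D ≈ 3.27 mg/L

Travel time t = x/v = 83.5 km / (0.682 m/s) = 83500 m / 0.682 m/s = 122400 s = 1.417 d.
k_1 L₀/(k_a−k_1) = 0.446×24.4/(2.08−0.446) = 10.88/1.634 = 6.660 mg/L.
e^(−k_1 t) = e^(−0.446×1.417) = 0.5315; e^(−k_a t) = e^(−2.08×1.417) = 0.05247.
D = 6.660 × (0.5315 − 0.05247) + 1.60 × 0.05247 = 3.190 + 0.08395 = 3.274 mg/L.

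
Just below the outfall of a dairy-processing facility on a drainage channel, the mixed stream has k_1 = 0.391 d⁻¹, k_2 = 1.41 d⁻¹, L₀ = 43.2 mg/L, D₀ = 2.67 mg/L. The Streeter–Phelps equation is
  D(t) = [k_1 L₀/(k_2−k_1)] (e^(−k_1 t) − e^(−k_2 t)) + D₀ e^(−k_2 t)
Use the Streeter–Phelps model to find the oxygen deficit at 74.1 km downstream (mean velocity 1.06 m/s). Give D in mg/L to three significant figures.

Travel time t = x/v = 74.1 km / (1.06 m/s) = 74100 m / 1.06 m/s = 69910 s = 0.8091 d.
k_1 L₀/(k_2−k_1) = 0.391×43.2/(1.41−0.391) = 16.89/1.019 = 16.58 mg/L.
e^(−k_1 t) = e^(−0.391×0.8091) = 0.7288; e^(−k_2 t) = e^(−1.41×0.8091) = 0.3196.
D = 16.58 × (0.7288 − 0.3196) + 2.67 × 0.3196 = 6.784 + 0.8532 = 7.637 mg/L.

D ≈ 7.64 mg/L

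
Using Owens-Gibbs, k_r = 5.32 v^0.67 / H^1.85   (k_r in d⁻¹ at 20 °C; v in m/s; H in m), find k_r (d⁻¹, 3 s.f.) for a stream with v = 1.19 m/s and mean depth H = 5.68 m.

k_r ≈ 0.240 d⁻¹

k_r = 5.32 × 1.19^0.67 / 5.68^1.85 = 5.32 × 1.124 / 24.86 = 0.2404 d⁻¹.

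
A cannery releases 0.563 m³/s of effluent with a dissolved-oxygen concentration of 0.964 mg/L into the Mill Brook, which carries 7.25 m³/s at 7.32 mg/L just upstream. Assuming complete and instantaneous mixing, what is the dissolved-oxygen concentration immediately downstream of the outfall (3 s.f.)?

Flow-weighted mixing: C = (Q_r C_r + Q_w C_w)/(Q_r + Q_w)
= (7.25×7.32 + 0.563×0.964)/(7.25 + 0.563) = 53.61/7.813 = 6.862 mg/L.

6.86 mg/L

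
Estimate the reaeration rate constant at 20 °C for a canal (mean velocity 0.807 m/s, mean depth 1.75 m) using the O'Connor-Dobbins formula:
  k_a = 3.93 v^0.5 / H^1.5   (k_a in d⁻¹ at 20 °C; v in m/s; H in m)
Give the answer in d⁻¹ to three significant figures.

k_a = 3.93 × 0.807^0.5 / 1.75^1.5 = 3.93 × 0.8983 / 2.315 = 1.525 d⁻¹.

k_a ≈ 1.53 d⁻¹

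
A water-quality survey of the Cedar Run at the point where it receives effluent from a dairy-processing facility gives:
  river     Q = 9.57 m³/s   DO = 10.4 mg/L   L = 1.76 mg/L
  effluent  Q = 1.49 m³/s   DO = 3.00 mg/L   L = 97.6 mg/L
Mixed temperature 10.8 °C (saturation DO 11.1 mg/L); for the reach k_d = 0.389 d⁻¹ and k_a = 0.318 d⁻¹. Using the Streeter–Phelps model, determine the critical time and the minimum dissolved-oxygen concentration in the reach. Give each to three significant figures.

t_c ≈ 2.54 d; minimum DO ≈ 4.43 mg/L

Mixed DO = (9.57×10.4 + 1.49×3.00)/(9.57+1.49) = 104.0/11.06 = 9.403 mg/L.
Mixed L₀ = (9.57×1.76 + 1.49×97.6)/(11.06) = 162.3/11.06 = 14.67 mg/L.
Initial deficit D₀ = C_s − DO₀ = 11.1 − 9.403 = 1.697 mg/L.
t_c = (1/-0.07100) ln[(0.318/0.389)(1 − 1.697×-0.07100/(0.389×14.67))] = -14.08 × ln(0.8347) = 2.544 d.
D_c = (0.389/0.318) × 14.67 × e^(−0.389×2.544) = 1.223 × 14.67 × 0.3717 = 6.671 mg/L.
Minimum DO = 11.1 − 6.671 = 4.429 mg/L.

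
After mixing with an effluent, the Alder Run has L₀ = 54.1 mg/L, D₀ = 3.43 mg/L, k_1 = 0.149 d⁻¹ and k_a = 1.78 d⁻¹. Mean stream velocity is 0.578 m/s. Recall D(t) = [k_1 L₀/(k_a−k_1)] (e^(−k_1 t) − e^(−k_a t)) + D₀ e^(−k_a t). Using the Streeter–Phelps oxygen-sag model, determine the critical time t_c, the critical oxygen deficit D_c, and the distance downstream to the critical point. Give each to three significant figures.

At the critical point dD/dt = 0, so k_1 L₀ e^(−k_1 t) = k_a D. Substituting D(t) from the Streeter–Phelps equation and solving for t gives
t_c = ln[(k_a/k_1)(1 − D₀(k_a−k_1)/(k_1 L₀))] / (k_a−k_1).
Here k_a−k_1 = 1.631 d⁻¹ and 1 − D₀(k_a−k_1)/(k_1 L₀) = 1 − 3.43×1.631/(0.149×54.1) = 0.3060, so
t_c = ln(11.95 × 0.3060) / 1.631 = 1.296 / 1.631 = 0.7947 d.
D_c = (k_1/k_a) L₀ e^(−k_1 t_c) = (0.149/1.78) × 54.1 × e^(−0.149×0.7947) = 0.08371 × 54.1 × 0.8883 = 4.023 mg/L.
x_c = v t_c = 0.578 m/s × 0.7947 d × 86400 s/d = 39690 m ≈ 39.7 km.

t_c ≈ 0.795 d; D_c ≈ 4.02 mg/L; x_c ≈ 39.7 km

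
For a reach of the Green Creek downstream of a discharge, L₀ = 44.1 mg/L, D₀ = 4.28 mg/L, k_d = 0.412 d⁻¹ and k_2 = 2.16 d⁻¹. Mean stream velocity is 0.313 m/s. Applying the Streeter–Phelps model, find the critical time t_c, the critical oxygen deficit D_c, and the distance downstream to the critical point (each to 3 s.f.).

t_c ≈ 0.644 d; D_c ≈ 6.45 mg/L; x_c ≈ 17.4 km

At the critical point dD/dt = 0, so k_d L₀ e^(−k_d t) = k_2 D. Substituting D(t) from the Streeter–Phelps equation and solving for t gives
t_c = ln[(k_2/k_d)(1 − D₀(k_2−k_d)/(k_d L₀))] / (k_2−k_d).
Here k_2−k_d = 1.748 d⁻¹ and 1 − D₀(k_2−k_d)/(k_d L₀) = 1 − 4.28×1.748/(0.412×44.1) = 0.5882, so
t_c = ln(5.243 × 0.5882) / 1.748 = 1.126 / 1.748 = 0.6443 d.
L(t_c) = L₀ e^(−k_d t_c) = 44.1 × 0.7669 = 33.82 mg/L, and at the critical point k_2 D_c = k_d L, so D_c = (0.412/2.16) × 33.82 = 6.451 mg/L.
x_c = v t_c = 0.313 m/s × 0.6443 d × 86400 s/d = 17420 m ≈ 17.4 km.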